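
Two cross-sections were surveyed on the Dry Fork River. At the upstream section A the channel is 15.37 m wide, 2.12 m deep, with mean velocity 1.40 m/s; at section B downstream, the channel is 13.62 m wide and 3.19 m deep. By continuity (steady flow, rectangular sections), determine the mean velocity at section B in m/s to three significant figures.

Q = A₁V₁ = (15.37×2.12) × 1.40 = 45.62 m³/s
A₂ = 13.62 × 3.19 = 43.45 m²
V₂ = Q/A₂ = 45.62/43.45 = 1.050 m/s

1.05 m/s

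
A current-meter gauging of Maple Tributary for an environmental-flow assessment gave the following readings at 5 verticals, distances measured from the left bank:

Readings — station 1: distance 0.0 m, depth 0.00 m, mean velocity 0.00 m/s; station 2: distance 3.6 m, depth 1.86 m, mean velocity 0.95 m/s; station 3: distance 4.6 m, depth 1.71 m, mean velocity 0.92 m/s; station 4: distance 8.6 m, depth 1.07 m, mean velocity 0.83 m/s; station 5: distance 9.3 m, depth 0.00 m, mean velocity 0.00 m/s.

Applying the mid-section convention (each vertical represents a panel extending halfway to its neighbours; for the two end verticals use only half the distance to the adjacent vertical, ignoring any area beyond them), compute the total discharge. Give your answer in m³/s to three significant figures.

w_2 = (4.6 − 0.0)/2 = 2.3 m; q_2 = 0.95 × 1.86 × 2.3 = 4.064 m³/s
w_3 = (8.6 − 3.6)/2 = 2.5 m; q_3 = 0.92 × 1.71 × 2.5 = 3.933 m³/s
w_4 = (9.3 − 4.6)/2 = 2.35 m; q_4 = 0.83 × 1.07 × 2.35 = 2.087 m³/s
Stations 1, 5 contribute zero (depth or velocity is 0).
Q = Σ qᵢ = 10.08 m³/s

10.1 m³/s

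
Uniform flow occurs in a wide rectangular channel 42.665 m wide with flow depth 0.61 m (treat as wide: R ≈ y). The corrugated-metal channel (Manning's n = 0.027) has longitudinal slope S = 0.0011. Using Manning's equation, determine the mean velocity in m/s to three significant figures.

A = b·y = 42.665 × 0.61 = 26.03 m²
Wide channel: R ≈ y = 0.61 m
Q = (1/n)·A·R^(2/3)·S^(1/2) = (1/0.027) × 26.03 × 0.6100^(2/3) × 0.0011^(1/2) = 22.99 m³/s
V = Q/A = 22.99/26.03 = 0.8835 m/s

0.884 m/s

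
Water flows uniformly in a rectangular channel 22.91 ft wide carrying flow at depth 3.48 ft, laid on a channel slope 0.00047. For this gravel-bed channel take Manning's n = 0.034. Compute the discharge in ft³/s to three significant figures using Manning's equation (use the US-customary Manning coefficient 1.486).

145 ft³/s

A = b·y = 22.91 × 3.48 = 79.73 ft²
P = b + 2y = 22.91 + 2×3.48 = 29.87 ft
R = A/P = 79.73/29.87 = 2.669 ft
Q = (1.486/n)·A·R^(2/3)·S^(1/2) = (1.486/0.034) × 79.73 × 2.669^(2/3) × 0.00047^(1/2) = 145.4 ft³/s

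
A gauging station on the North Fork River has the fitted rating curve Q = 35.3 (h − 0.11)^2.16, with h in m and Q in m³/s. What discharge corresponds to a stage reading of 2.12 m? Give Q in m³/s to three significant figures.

Q = 35.3 × (2.12 − 0.11)^2.16 = 35.3 × 2.01^2.16 = 159.5 m³/s

159 m³/s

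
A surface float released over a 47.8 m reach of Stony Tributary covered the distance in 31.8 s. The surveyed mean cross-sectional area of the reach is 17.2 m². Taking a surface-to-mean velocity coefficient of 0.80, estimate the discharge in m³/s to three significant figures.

20.7 m³/s

v_surface = L / t̄ = 47.8 / 31.8 = 1.503 m/s
v_mean = 0.80 × 1.503 = 1.203 m/s
Q = A × v_mean = 17.2 × 1.203 = 20.68 m³/s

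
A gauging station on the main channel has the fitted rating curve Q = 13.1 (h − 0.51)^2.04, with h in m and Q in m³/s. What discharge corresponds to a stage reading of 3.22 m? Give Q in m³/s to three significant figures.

Q = 13.1 × (3.22 − 0.51)^2.04 = 13.1 × 2.71^2.04 = 100.1 m³/s

100 m³/s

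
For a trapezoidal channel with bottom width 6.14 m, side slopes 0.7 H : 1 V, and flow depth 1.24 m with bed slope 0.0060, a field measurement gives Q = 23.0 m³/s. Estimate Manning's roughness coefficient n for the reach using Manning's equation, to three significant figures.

A = (b + z·y)·y = (6.14 + 0.7×1.24)×1.24 = 8.690 m²
P = b + 2y√(1+z²) = 6.14 + 2×1.24×√(1+0.7²) = 9.167 m
R = A/P = 8.690/9.167 = 0.9479 m
n = (1/Q)·A·R^(2/3)·S^(1/2) = (1/23.0) × 8.690 × 0.9650 × 0.07746 = 0.02824

0.0282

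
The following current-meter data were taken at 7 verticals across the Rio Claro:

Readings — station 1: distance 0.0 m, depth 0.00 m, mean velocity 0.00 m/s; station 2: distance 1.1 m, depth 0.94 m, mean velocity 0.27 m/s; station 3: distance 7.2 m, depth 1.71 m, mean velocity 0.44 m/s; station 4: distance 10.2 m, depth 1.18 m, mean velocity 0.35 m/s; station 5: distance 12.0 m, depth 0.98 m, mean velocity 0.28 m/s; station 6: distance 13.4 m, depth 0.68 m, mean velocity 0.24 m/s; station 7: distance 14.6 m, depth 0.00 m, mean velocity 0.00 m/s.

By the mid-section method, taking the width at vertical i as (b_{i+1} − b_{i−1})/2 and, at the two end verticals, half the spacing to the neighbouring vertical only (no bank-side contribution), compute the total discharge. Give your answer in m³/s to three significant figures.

w_2 = (7.2 − 0.0)/2 = 3.6 m; q_2 = 0.27 × 0.94 × 3.6 = 0.9137 m³/s
w_3 = (10.2 − 1.1)/2 = 4.55 m; q_3 = 0.44 × 1.71 × 4.55 = 3.423 m³/s
w_4 = (12.0 − 7.2)/2 = 2.4 m; q_4 = 0.35 × 1.18 × 2.4 = 0.9912 m³/s
w_5 = (13.4 − 10.2)/2 = 1.6 m; q_5 = 0.28 × 0.98 × 1.6 = 0.4390 m³/s
w_6 = (14.6 − 12.0)/2 = 1.3 m; q_6 = 0.24 × 0.68 × 1.3 = 0.2122 m³/s
Stations 1, 7 contribute zero (depth or velocity is 0).
Q = Σ qᵢ = 5.980 m³/s

5.98 m³/s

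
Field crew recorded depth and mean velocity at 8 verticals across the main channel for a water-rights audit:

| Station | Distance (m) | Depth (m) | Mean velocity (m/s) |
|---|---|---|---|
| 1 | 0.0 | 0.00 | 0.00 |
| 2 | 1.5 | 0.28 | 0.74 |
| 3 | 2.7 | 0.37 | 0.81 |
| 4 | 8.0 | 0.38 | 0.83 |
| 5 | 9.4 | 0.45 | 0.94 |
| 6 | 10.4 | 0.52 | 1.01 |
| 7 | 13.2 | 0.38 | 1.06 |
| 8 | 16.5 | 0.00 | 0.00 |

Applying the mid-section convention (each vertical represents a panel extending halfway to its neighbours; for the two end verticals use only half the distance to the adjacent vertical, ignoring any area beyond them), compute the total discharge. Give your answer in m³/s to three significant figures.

w_2 = (2.7 − 0.0)/2 = 1.35 m; q_2 = 0.74 × 0.28 × 1.35 = 0.2797 m³/s
w_3 = (8.0 − 1.5)/2 = 3.25 m; q_3 = 0.81 × 0.37 × 3.25 = 0.9740 m³/s
w_4 = (9.4 − 2.7)/2 = 3.35 m; q_4 = 0.83 × 0.38 × 3.35 = 1.057 m³/s
w_5 = (10.4 − 8.0)/2 = 1.2 m; q_5 = 0.94 × 0.45 × 1.2 = 0.5076 m³/s
w_6 = (13.2 − 9.4)/2 = 1.9 m; q_6 = 1.01 × 0.52 × 1.9 = 0.9979 m³/s
w_7 = (16.5 − 10.4)/2 = 3.05 m; q_7 = 1.06 × 0.38 × 3.05 = 1.229 m³/s
Stations 1, 8 contribute zero (depth or velocity is 0).
Q = Σ qᵢ = 5.044 m³/s

5.04 m³/s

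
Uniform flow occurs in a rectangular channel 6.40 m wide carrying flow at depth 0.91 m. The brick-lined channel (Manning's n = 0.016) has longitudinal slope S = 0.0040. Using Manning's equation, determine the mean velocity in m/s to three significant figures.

A = b·y = 6.40 × 0.91 = 5.824 m²
P = b + 2y = 6.40 + 2×0.91 = 8.220 m
R = A/P = 5.824/8.220 = 0.7085 m
Q = (1/n)·A·R^(2/3)·S^(1/2) = (1/0.016) × 5.824 × 0.7085^(2/3) × 0.0040^(1/2) = 18.30 m³/s
V = Q/A = 18.30/5.824 = 3.142 m/s

3.14 m/s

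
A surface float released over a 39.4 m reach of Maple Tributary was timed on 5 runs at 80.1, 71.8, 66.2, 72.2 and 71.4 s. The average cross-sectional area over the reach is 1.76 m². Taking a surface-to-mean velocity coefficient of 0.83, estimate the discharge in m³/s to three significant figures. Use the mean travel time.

0.796 m³/s

t̄ = (80.1 + 71.8 + 66.2 + 72.2 + 71.4) / 5 = 72.34 s
v_surface = L / t̄ = 39.4 / 72.34 = 0.5447 m/s
v_mean = 0.83 × 0.5447 = 0.4521 m/s
Q = A × v_mean = 1.76 × 0.4521 = 0.7956 m³/s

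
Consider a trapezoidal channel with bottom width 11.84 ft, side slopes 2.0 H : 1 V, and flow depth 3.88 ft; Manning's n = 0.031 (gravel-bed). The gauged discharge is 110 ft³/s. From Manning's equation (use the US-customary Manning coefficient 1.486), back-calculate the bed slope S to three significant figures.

A = (b + z·y)·y = (11.84 + 2.0×3.88)×3.88 = 76.05 ft²
P = b + 2y√(1+z²) = 11.84 + 2×3.88×√(1+2.0²) = 29.19 ft
R = A/P = 76.05/29.19 = 2.605 ft
S = (Q·n / (1.486·A·R^(2/3)))² = (110×0.031 / (1.486×76.05×1.893))² = 0.0002540

0.000254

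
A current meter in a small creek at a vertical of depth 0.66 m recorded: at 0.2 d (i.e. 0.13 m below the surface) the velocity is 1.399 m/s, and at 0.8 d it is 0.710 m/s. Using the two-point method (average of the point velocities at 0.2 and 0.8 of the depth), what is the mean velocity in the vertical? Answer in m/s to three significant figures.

v̄ = (1.399 + 0.710) / 2 = 1.055 m/s

1.05 m/s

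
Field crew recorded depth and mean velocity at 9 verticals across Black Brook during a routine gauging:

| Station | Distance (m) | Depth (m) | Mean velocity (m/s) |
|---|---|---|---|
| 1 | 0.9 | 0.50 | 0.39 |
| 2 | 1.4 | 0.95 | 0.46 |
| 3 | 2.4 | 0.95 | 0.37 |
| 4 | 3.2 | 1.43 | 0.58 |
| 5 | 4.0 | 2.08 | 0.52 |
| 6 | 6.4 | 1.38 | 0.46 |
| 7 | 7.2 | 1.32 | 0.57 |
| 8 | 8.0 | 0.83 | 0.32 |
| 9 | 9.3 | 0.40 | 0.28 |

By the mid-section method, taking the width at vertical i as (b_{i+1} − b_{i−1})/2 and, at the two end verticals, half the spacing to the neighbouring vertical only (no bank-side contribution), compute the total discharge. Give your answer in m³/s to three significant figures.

w_1 = (1.4 − 0.9)/2 = 0.25 m; q_1 = 0.39 × 0.50 × 0.25 = 0.04875 m³/s
w_2 = (2.4 − 0.9)/2 = 0.75 m; q_2 = 0.46 × 0.95 × 0.75 = 0.3278 m³/s
w_3 = (3.2 − 1.4)/2 = 0.9 m; q_3 = 0.37 × 0.95 × 0.9 = 0.3164 m³/s
w_4 = (4.0 − 2.4)/2 = 0.8 m; q_4 = 0.58 × 1.43 × 0.8 = 0.6635 m³/s
w_5 = (6.4 − 3.2)/2 = 1.6 m; q_5 = 0.52 × 2.08 × 1.6 = 1.731 m³/s
w_6 = (7.2 − 4.0)/2 = 1.6 m; q_6 = 0.46 × 1.38 × 1.6 = 1.016 m³/s
w_7 = (8.0 − 6.4)/2 = 0.8 m; q_7 = 0.57 × 1.32 × 0.8 = 0.6019 m³/s
w_8 = (9.3 − 7.2)/2 = 1.05 m; q_8 = 0.32 × 0.83 × 1.05 = 0.2789 m³/s
w_9 = (9.3 − 8.0)/2 = 0.65 m; q_9 = 0.28 × 0.40 × 0.65 = 0.07280 m³/s
Q = Σ qᵢ = 5.056 m³/s

5.06 m³/s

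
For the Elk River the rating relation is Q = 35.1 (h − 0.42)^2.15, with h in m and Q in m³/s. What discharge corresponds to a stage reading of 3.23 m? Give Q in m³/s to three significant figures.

Q = 35.1 × (3.23 − 0.42)^2.15 = 35.1 × 2.81^2.15 = 323.6 m³/s

324 m³/s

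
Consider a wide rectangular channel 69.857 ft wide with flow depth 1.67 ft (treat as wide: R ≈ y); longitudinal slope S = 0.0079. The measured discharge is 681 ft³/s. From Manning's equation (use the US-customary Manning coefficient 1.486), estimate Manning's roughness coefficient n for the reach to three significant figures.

0.0318

A = b·y = 69.857 × 1.67 = 116.7 ft²
Wide channel: R ≈ y = 1.67 ft
n = (1.486/Q)·A·R^(2/3)·S^(1/2) = (1.486/681) × 116.7 × 1.408 × 0.08888 = 0.03185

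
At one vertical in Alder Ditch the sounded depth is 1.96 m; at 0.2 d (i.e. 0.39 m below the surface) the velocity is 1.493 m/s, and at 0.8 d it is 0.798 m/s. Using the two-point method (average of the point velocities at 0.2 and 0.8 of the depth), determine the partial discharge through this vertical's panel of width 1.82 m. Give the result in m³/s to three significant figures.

4.09 m³/s

v̄ = (1.493 + 0.798) / 2 = 1.146 m/s
q = v̄ × d × w = 1.146 × 1.96 × 1.82 = 4.086 m³/s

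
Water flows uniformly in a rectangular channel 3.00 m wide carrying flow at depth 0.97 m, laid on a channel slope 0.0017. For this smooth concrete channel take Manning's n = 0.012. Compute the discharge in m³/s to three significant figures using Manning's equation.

7.03 m³/s

A = b·y = 3.00 × 0.97 = 2.910 m²
P = b + 2y = 3.00 + 2×0.97 = 4.940 m
R = A/P = 2.910/4.940 = 0.5891 m
Q = (1/n)·A·R^(2/3)·S^(1/2) = (1/0.012) × 2.910 × 0.5891^(2/3) × 0.0017^(1/2) = 7.026 m³/s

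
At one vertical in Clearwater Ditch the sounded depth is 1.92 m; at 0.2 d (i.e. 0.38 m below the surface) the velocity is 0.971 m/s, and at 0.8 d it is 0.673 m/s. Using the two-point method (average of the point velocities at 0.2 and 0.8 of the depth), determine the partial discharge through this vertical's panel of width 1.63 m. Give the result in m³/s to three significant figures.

2.57 m³/s

v̄ = (0.971 + 0.673) / 2 = 0.8220 m/s
q = v̄ × d × w = 0.8220 × 1.92 × 1.63 = 2.573 m³/s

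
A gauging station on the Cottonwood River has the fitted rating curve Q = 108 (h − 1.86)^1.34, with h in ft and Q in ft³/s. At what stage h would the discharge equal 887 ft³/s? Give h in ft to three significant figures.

h − h₀ = (Q/C)^(1/b) = (887/108)^(1/1.34) = 4.814 ft
h = 1.86 + 4.814 = 6.674 ft

6.67 ft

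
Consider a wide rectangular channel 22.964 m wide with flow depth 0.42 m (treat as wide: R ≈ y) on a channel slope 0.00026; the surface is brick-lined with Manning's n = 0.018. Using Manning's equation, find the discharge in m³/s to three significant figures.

A = b·y = 22.964 × 0.42 = 9.645 m²
Wide channel: R ≈ y = 0.42 m
Q = (1/n)·A·R^(2/3)·S^(1/2) = (1/0.018) × 9.645 × 0.4200^(2/3) × 0.00026^(1/2) = 4.846 m³/s

4.85 m³/s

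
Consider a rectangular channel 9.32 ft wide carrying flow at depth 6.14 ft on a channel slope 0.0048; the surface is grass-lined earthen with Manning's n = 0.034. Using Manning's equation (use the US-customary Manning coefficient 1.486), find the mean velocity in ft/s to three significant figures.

5.80 ft/s

A = b·y = 9.32 × 6.14 = 57.22 ft²
P = b + 2y = 9.32 + 2×6.14 = 21.60 ft
R = A/P = 57.22/21.60 = 2.649 ft
Q = (1.486/n)·A·R^(2/3)·S^(1/2) = (1.486/0.034) × 57.22 × 2.649^(2/3) × 0.0048^(1/2) = 331.8 ft³/s
V = Q/A = 331.8/57.22 = 5.798 ft/s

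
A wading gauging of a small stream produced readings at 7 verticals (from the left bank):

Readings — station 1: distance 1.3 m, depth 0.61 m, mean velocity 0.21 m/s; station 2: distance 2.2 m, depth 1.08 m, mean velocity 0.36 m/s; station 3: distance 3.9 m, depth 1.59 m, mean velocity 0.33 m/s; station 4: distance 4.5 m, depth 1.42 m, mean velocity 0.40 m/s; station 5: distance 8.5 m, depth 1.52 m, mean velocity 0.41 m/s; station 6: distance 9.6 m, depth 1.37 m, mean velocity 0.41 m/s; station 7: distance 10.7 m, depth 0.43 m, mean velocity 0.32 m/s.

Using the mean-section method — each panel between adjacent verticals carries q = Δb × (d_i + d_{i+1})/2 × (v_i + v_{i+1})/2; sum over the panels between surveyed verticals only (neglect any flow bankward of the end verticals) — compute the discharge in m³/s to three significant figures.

4.72 m³/s

Panel 1-2: Δb = 0.9 m, d̄ = (0.61+1.08)/2 = 0.845, v̄ = (0.21+0.36)/2 = 0.285 → q = 0.9×0.845×0.285 = 0.2167 m³/s
Panel 2-3: Δb = 1.7 m, d̄ = (1.08+1.59)/2 = 1.335, v̄ = (0.36+0.33)/2 = 0.345 → q = 1.7×1.335×0.345 = 0.7830 m³/s
Panel 3-4: Δb = 0.6 m, d̄ = (1.59+1.42)/2 = 1.505, v̄ = (0.33+0.40)/2 = 0.365 → q = 0.6×1.505×0.365 = 0.3296 m³/s
Panel 4-5: Δb = 4 m, d̄ = (1.42+1.52)/2 = 1.47, v̄ = (0.40+0.41)/2 = 0.405 → q = 4×1.47×0.405 = 2.381 m³/s
Panel 5-6: Δb = 1.1 m, d̄ = (1.52+1.37)/2 = 1.445, v̄ = (0.41+0.41)/2 = 0.41 → q = 1.1×1.445×0.41 = 0.6517 m³/s
Panel 6-7: Δb = 1.1 m, d̄ = (1.37+0.43)/2 = 0.9, v̄ = (0.41+0.32)/2 = 0.365 → q = 1.1×0.9×0.365 = 0.3614 m³/s
Q = Σ q = 4.724 m³/s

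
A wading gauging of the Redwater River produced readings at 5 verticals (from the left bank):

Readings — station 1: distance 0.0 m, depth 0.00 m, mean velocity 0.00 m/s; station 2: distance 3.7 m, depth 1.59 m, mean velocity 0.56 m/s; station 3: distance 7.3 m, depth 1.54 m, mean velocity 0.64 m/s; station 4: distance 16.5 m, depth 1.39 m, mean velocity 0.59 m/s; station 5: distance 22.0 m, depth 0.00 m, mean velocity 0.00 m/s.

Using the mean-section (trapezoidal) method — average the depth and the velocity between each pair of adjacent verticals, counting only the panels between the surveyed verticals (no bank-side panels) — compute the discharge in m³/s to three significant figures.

13.6 m³/s

Panel 1-2: Δb = 3.7 m, d̄ = (0.00+1.59)/2 = 0.795, v̄ = (0.00+0.56)/2 = 0.28 → q = 3.7×0.795×0.28 = 0.8236 m³/s
Panel 2-3: Δb = 3.6 m, d̄ = (1.59+1.54)/2 = 1.565, v̄ = (0.56+0.64)/2 = 0.6 → q = 3.6×1.565×0.6 = 3.380 m³/s
Panel 3-4: Δb = 9.2 m, d̄ = (1.54+1.39)/2 = 1.465, v̄ = (0.64+0.59)/2 = 0.615 → q = 9.2×1.465×0.615 = 8.289 m³/s
Panel 4-5: Δb = 5.5 m, d̄ = (1.39+0.00)/2 = 0.695, v̄ = (0.59+0.00)/2 = 0.295 → q = 5.5×0.695×0.295 = 1.128 m³/s
Q = Σ q = 13.62 m³/s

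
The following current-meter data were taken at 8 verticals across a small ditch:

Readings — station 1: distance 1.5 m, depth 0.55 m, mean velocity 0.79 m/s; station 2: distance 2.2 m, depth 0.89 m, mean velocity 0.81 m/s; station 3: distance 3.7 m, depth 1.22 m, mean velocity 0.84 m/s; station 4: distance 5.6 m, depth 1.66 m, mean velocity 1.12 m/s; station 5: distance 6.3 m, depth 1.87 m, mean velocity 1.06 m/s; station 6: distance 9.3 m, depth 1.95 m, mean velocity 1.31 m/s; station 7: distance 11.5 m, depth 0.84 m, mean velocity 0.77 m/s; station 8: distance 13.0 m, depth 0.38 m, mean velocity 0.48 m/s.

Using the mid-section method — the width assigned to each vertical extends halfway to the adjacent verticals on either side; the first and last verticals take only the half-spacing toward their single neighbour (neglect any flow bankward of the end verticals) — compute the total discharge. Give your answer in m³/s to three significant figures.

16.7 m³/s

w_1 = (2.2 − 1.5)/2 = 0.35 m; q_1 = 0.79 × 0.55 × 0.35 = 0.1521 m³/s
w_2 = (3.7 − 1.5)/2 = 1.1 m; q_2 = 0.81 × 0.89 × 1.1 = 0.7930 m³/s
w_3 = (5.6 − 2.2)/2 = 1.7 m; q_3 = 0.84 × 1.22 × 1.7 = 1.742 m³/s
w_4 = (6.3 − 3.7)/2 = 1.3 m; q_4 = 1.12 × 1.66 × 1.3 = 2.417 m³/s
w_5 = (9.3 − 5.6)/2 = 1.85 m; q_5 = 1.06 × 1.87 × 1.85 = 3.667 m³/s
w_6 = (11.5 − 6.3)/2 = 2.6 m; q_6 = 1.31 × 1.95 × 2.6 = 6.642 m³/s
w_7 = (13.0 − 9.3)/2 = 1.85 m; q_7 = 0.77 × 0.84 × 1.85 = 1.197 m³/s
w_8 = (13.0 − 11.5)/2 = 0.75 m; q_8 = 0.48 × 0.38 × 0.75 = 0.1368 m³/s
Q = Σ qᵢ = 16.75 m³/s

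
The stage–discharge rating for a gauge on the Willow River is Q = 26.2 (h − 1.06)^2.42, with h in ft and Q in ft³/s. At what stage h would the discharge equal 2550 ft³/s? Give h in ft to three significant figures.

7.69 ft

h − h₀ = (Q/C)^(1/b) = (2550/26.2)^(1/2.42) = 6.631 ft
h = 1.06 + 6.631 = 7.691 ft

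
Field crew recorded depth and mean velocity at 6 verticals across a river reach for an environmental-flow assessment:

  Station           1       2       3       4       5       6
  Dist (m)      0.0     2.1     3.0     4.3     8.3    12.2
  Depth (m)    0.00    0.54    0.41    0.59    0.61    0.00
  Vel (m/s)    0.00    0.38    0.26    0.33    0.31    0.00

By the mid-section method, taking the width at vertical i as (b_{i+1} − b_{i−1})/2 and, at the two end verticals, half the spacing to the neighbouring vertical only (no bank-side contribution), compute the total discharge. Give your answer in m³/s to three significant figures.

w_2 = (3.0 − 0.0)/2 = 1.5 m; q_2 = 0.38 × 0.54 × 1.5 = 0.3078 m³/s
w_3 = (4.3 − 2.1)/2 = 1.1 m; q_3 = 0.26 × 0.41 × 1.1 = 0.1173 m³/s
w_4 = (8.3 − 3.0)/2 = 2.65 m; q_4 = 0.33 × 0.59 × 2.65 = 0.5160 m³/s
w_5 = (12.2 − 4.3)/2 = 3.95 m; q_5 = 0.31 × 0.61 × 3.95 = 0.7469 m³/s
Stations 1, 6 contribute zero (depth or velocity is 0).
Q = Σ qᵢ = 1.688 m³/s

1.69 m³/s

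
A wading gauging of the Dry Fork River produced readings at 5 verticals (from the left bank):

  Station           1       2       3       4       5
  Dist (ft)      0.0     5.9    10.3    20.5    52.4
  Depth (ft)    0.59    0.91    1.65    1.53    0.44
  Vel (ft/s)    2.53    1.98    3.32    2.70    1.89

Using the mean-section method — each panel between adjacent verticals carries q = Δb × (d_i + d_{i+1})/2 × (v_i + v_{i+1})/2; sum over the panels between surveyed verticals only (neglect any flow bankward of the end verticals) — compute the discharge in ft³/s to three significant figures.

Panel 1-2: Δb = 5.9 ft, d̄ = (0.59+0.91)/2 = 0.75, v̄ = (2.53+1.98)/2 = 2.255 → q = 5.9×0.75×2.255 = 9.978 ft³/s
Panel 2-3: Δb = 4.4 ft, d̄ = (0.91+1.65)/2 = 1.28, v̄ = (1.98+3.32)/2 = 2.65 → q = 4.4×1.28×2.65 = 14.92 ft³/s
Panel 3-4: Δb = 10.2 ft, d̄ = (1.65+1.53)/2 = 1.59, v̄ = (3.32+2.70)/2 = 3.01 → q = 10.2×1.59×3.01 = 48.82 ft³/s
Panel 4-5: Δb = 31.9 ft, d̄ = (1.53+0.44)/2 = 0.985, v̄ = (2.70+1.89)/2 = 2.295 → q = 31.9×0.985×2.295 = 72.11 ft³/s
Q = Σ q = 145.8 ft³/s

146 ft³/s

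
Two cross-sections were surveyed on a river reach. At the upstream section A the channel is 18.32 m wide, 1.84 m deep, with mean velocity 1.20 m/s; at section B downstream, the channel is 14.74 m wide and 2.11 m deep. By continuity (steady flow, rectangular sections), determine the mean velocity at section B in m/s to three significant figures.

1.30 m/s

Q = A₁V₁ = (18.32×1.84) × 1.20 = 40.45 m³/s
A₂ = 14.74 × 2.11 = 31.10 m²
V₂ = Q/A₂ = 40.45/31.10 = 1.301 m/s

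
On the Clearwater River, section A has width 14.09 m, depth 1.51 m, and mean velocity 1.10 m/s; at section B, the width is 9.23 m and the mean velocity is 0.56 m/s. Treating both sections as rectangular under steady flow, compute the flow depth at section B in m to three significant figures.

4.53 m

Q = A₁V₁ = (14.09×1.51) × 1.10 = 23.40 m³/s
d₂ = Q/(b₂ V₂) = 23.40/(9.23×0.56) = 4.528 m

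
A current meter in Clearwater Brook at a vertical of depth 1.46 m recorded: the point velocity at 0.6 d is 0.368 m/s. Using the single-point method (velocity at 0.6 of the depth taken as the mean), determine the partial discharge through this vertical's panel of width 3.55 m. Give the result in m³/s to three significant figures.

v̄ = v₀.₆ = 0.368 m/s
q = v̄ × d × w = 0.3680 × 1.46 × 3.55 = 1.907 m³/s

1.91 m³/s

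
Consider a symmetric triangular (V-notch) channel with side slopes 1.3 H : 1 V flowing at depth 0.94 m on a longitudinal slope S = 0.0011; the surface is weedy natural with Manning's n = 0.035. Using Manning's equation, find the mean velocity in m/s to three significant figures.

A = z·y² = 1.3×0.94² = 1.149 m²
P = 2y√(1+z²) = 2×0.94×√(1+1.3²) = 3.083 m
R = A/P = 1.149/3.083 = 0.3725 m
Q = (1/n)·A·R^(2/3)·S^(1/2) = (1/0.035) × 1.149 × 0.3725^(2/3) × 0.0011^(1/2) = 0.5636 m³/s
V = Q/A = 0.5636/1.149 = 0.4906 m/s

0.491 m/s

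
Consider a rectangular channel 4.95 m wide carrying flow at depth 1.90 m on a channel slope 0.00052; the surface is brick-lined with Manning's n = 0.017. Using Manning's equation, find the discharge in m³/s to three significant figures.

A = b·y = 4.95 × 1.90 = 9.405 m²
P = b + 2y = 4.95 + 2×1.90 = 8.750 m
R = A/P = 9.405/8.750 = 1.075 m
Q = (1/n)·A·R^(2/3)·S^(1/2) = (1/0.017) × 9.405 × 1.075^(2/3) × 0.00052^(1/2) = 13.24 m³/s

13.2 m³/s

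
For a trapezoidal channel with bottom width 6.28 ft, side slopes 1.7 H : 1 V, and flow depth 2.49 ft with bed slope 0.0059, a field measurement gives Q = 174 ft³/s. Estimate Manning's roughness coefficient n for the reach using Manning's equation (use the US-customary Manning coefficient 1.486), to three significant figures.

0.0237

A = (b + z·y)·y = (6.28 + 1.7×2.49)×2.49 = 26.18 ft²
P = b + 2y√(1+z²) = 6.28 + 2×2.49×√(1+1.7²) = 16.10 ft
R = A/P = 26.18/16.10 = 1.626 ft
n = (1.486/Q)·A·R^(2/3)·S^(1/2) = (1.486/174) × 26.18 × 1.383 × 0.07681 = 0.02374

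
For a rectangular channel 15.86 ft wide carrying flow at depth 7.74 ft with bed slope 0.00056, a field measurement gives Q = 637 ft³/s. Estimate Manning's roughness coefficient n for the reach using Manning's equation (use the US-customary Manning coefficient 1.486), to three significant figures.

0.0168

A = b·y = 15.86 × 7.74 = 122.8 ft²
P = b + 2y = 15.86 + 2×7.74 = 31.34 ft
R = A/P = 122.8/31.34 = 3.917 ft
n = (1.486/Q)·A·R^(2/3)·S^(1/2) = (1.486/637) × 122.8 × 2.485 × 0.02366 = 0.01684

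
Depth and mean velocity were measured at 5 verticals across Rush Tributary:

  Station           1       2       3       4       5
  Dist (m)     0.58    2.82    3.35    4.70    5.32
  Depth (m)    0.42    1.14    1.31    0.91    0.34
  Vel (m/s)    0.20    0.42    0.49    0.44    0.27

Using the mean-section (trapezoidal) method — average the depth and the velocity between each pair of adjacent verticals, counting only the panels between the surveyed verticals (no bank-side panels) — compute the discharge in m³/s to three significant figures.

1.67 m³/s

Panel 1-2: Δb = 2.24 m, d̄ = (0.42+1.14)/2 = 0.78, v̄ = (0.20+0.42)/2 = 0.31 → q = 2.24×0.78×0.31 = 0.5416 m³/s
Panel 2-3: Δb = 0.53 m, d̄ = (1.14+1.31)/2 = 1.225, v̄ = (0.42+0.49)/2 = 0.455 → q = 0.53×1.225×0.455 = 0.2954 m³/s
Panel 3-4: Δb = 1.35 m, d̄ = (1.31+0.91)/2 = 1.11, v̄ = (0.49+0.44)/2 = 0.465 → q = 1.35×1.11×0.465 = 0.6968 m³/s
Panel 4-5: Δb = 0.62 m, d̄ = (0.91+0.34)/2 = 0.625, v̄ = (0.44+0.27)/2 = 0.355 → q = 0.62×0.625×0.355 = 0.1376 m³/s
Q = Σ q = 1.671 m³/s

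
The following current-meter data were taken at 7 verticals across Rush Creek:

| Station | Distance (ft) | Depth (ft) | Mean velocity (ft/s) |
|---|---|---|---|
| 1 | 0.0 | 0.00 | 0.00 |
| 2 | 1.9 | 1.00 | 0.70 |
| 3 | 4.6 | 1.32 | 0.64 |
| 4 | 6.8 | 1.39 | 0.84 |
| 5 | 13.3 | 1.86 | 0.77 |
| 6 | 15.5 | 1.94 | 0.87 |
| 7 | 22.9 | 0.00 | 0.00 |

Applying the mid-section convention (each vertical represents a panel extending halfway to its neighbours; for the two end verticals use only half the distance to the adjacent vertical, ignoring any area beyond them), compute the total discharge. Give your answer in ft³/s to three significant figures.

23.1 ft³/s

w_2 = (4.6 − 0.0)/2 = 2.3 ft; q_2 = 0.70 × 1.00 × 2.3 = 1.610 ft³/s
w_3 = (6.8 − 1.9)/2 = 2.45 ft; q_3 = 0.64 × 1.32 × 2.45 = 2.070 ft³/s
w_4 = (13.3 − 4.6)/2 = 4.35 ft; q_4 = 0.84 × 1.39 × 4.35 = 5.079 ft³/s
w_5 = (15.5 − 6.8)/2 = 4.35 ft; q_5 = 0.77 × 1.86 × 4.35 = 6.230 ft³/s
w_6 = (22.9 − 13.3)/2 = 4.8 ft; q_6 = 0.87 × 1.94 × 4.8 = 8.101 ft³/s
Stations 1, 7 contribute zero (depth or velocity is 0).
Q = Σ qᵢ = 23.09 ft³/s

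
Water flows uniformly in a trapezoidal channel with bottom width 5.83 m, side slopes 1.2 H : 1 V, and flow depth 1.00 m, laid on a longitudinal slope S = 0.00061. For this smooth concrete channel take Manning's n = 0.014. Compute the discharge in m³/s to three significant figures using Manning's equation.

A = (b + z·y)·y = (5.83 + 1.2×1.00)×1.00 = 7.030 m²
P = b + 2y√(1+z²) = 5.83 + 2×1.00×√(1+1.2²) = 8.954 m
R = A/P = 7.030/8.954 = 0.7851 m
Q = (1/n)·A·R^(2/3)·S^(1/2) = (1/0.014) × 7.030 × 0.7851^(2/3) × 0.00061^(1/2) = 10.55 m³/s

10.6 m³/s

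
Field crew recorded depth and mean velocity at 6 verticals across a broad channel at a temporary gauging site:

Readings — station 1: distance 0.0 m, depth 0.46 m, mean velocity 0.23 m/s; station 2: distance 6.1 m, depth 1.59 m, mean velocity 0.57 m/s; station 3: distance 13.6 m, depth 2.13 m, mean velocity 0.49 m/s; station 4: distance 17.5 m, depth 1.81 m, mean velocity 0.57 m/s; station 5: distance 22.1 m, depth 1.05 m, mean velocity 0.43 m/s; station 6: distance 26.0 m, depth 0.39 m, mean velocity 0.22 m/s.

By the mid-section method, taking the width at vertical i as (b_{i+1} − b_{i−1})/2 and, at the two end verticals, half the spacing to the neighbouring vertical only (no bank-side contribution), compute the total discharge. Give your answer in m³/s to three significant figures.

w_1 = (6.1 − 0.0)/2 = 3.05 m; q_1 = 0.23 × 0.46 × 3.05 = 0.3227 m³/s
w_2 = (13.6 − 0.0)/2 = 6.8 m; q_2 = 0.57 × 1.59 × 6.8 = 6.163 m³/s
w_3 = (17.5 − 6.1)/2 = 5.7 m; q_3 = 0.49 × 2.13 × 5.7 = 5.949 m³/s
w_4 = (22.1 − 13.6)/2 = 4.25 m; q_4 = 0.57 × 1.81 × 4.25 = 4.385 m³/s
w_5 = (26.0 − 17.5)/2 = 4.25 m; q_5 = 0.43 × 1.05 × 4.25 = 1.919 m³/s
w_6 = (26.0 − 22.1)/2 = 1.95 m; q_6 = 0.22 × 0.39 × 1.95 = 0.1673 m³/s
Q = Σ qᵢ = 18.91 m³/s

18.9 m³/s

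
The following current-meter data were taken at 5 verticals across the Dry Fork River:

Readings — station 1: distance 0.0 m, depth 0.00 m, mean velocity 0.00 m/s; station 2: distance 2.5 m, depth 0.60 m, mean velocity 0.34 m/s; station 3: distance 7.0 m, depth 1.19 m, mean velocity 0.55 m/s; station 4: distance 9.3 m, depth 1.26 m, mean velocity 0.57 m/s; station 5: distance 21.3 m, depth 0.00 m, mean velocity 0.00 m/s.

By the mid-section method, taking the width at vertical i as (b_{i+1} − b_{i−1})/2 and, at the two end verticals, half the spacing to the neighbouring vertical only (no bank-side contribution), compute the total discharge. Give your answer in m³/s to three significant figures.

w_2 = (7.0 − 0.0)/2 = 3.5 m; q_2 = 0.34 × 0.60 × 3.5 = 0.7140 m³/s
w_3 = (9.3 − 2.5)/2 = 3.4 m; q_3 = 0.55 × 1.19 × 3.4 = 2.225 m³/s
w_4 = (21.3 − 7.0)/2 = 7.15 m; q_4 = 0.57 × 1.26 × 7.15 = 5.135 m³/s
Stations 1, 5 contribute zero (depth or velocity is 0).
Q = Σ qᵢ = 8.074 m³/s

8.07 m³/s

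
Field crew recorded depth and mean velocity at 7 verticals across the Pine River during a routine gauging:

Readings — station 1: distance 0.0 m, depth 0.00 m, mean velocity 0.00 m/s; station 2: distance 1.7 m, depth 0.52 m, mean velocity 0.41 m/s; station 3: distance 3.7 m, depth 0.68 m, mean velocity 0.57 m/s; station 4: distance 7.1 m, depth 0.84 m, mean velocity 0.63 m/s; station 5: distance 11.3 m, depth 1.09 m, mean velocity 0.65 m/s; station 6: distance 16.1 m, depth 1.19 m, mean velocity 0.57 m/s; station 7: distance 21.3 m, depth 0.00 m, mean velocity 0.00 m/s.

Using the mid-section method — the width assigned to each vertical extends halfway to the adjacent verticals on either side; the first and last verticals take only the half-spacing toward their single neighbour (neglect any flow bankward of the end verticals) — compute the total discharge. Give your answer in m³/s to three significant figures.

10.0 m³/s

w_2 = (3.7 − 0.0)/2 = 1.85 m; q_2 = 0.41 × 0.52 × 1.85 = 0.3944 m³/s
w_3 = (7.1 − 1.7)/2 = 2.7 m; q_3 = 0.57 × 0.68 × 2.7 = 1.047 m³/s
w_4 = (11.3 − 3.7)/2 = 3.8 m; q_4 = 0.63 × 0.84 × 3.8 = 2.011 m³/s
w_5 = (16.1 − 7.1)/2 = 4.5 m; q_5 = 0.65 × 1.09 × 4.5 = 3.188 m³/s
w_6 = (21.3 − 11.3)/2 = 5 m; q_6 = 0.57 × 1.19 × 5 = 3.392 m³/s
Stations 1, 7 contribute zero (depth or velocity is 0).
Q = Σ qᵢ = 10.03 m³/s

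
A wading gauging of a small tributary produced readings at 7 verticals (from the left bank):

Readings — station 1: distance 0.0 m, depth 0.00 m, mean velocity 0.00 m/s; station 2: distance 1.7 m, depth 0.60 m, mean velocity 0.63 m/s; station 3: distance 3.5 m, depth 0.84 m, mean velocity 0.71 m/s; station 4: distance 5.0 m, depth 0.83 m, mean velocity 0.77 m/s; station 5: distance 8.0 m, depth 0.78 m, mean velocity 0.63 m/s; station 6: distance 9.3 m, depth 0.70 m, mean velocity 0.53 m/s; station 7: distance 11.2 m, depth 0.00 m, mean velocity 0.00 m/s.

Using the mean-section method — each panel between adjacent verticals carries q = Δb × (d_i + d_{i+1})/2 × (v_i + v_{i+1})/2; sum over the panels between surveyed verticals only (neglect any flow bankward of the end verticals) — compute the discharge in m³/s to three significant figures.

Panel 1-2: Δb = 1.7 m, d̄ = (0.00+0.60)/2 = 0.3, v̄ = (0.00+0.63)/2 = 0.315 → q = 1.7×0.3×0.315 = 0.1607 m³/s
Panel 2-3: Δb = 1.8 m, d̄ = (0.60+0.84)/2 = 0.72, v̄ = (0.63+0.71)/2 = 0.67 → q = 1.8×0.72×0.67 = 0.8683 m³/s
Panel 3-4: Δb = 1.5 m, d̄ = (0.84+0.83)/2 = 0.835, v̄ = (0.71+0.77)/2 = 0.74 → q = 1.5×0.835×0.74 = 0.9269 m³/s
Panel 4-5: Δb = 3 m, d̄ = (0.83+0.78)/2 = 0.805, v̄ = (0.77+0.63)/2 = 0.7 → q = 3×0.805×0.7 = 1.691 m³/s
Panel 5-6: Δb = 1.3 m, d̄ = (0.78+0.70)/2 = 0.74, v̄ = (0.63+0.53)/2 = 0.58 → q = 1.3×0.74×0.58 = 0.5580 m³/s
Panel 6-7: Δb = 1.9 m, d̄ = (0.70+0.00)/2 = 0.35, v̄ = (0.53+0.00)/2 = 0.265 → q = 1.9×0.35×0.265 = 0.1762 m³/s
Q = Σ q = 4.381 m³/s

4.38 m³/s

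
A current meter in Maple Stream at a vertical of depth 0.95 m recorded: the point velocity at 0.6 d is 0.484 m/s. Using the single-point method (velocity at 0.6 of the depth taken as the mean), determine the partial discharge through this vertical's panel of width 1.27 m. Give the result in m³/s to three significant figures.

0.584 m³/s

v̄ = v₀.₆ = 0.484 m/s
q = v̄ × d × w = 0.4840 × 0.95 × 1.27 = 0.5839 m³/s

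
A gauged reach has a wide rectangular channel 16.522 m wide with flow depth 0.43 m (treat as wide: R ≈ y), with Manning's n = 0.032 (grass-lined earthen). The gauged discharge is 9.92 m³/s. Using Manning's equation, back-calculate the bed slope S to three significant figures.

0.00615

A = b·y = 16.522 × 0.43 = 7.104 m²
Wide channel: R ≈ y = 0.43 m
S = (Q·n / (1·A·R^(2/3)))² = (9.92×0.032 / (1×7.104×0.5697))² = 0.006151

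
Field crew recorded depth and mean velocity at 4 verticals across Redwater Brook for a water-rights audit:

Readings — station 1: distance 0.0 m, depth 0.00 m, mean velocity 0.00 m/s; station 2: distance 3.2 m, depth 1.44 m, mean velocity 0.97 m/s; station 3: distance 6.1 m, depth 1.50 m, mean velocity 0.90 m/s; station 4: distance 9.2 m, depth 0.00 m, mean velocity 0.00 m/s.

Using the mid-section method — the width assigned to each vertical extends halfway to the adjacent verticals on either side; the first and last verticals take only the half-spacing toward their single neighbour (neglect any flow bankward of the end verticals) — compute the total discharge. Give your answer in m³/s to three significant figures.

w_2 = (6.1 − 0.0)/2 = 3.05 m; q_2 = 0.97 × 1.44 × 3.05 = 4.260 m³/s
w_3 = (9.2 − 3.2)/2 = 3 m; q_3 = 0.90 × 1.50 × 3 = 4.050 m³/s
Stations 1, 4 contribute zero (depth or velocity is 0).
Q = Σ qᵢ = 8.310 m³/s

8.31 m³/s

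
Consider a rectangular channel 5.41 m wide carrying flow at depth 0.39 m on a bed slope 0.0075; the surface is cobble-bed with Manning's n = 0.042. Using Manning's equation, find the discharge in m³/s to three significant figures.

2.12 m³/s

A = b·y = 5.41 × 0.39 = 2.110 m²
P = b + 2y = 5.41 + 2×0.39 = 6.190 m
R = A/P = 2.110/6.190 = 0.3409 m
Q = (1/n)·A·R^(2/3)·S^(1/2) = (1/0.042) × 2.110 × 0.3409^(2/3) × 0.0075^(1/2) = 2.123 m³/s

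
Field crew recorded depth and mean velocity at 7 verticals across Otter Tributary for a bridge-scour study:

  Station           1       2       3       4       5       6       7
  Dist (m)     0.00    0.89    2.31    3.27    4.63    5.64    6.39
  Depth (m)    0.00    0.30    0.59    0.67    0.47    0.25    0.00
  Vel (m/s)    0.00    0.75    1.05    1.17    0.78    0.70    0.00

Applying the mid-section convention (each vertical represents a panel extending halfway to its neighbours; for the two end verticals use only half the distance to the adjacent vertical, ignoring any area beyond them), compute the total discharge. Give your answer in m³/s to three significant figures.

w_2 = (2.31 − 0.00)/2 = 1.155 m; q_2 = 0.75 × 0.30 × 1.155 = 0.2599 m³/s
w_3 = (3.27 − 0.89)/2 = 1.19 m; q_3 = 1.05 × 0.59 × 1.19 = 0.7372 m³/s
w_4 = (4.63 − 2.31)/2 = 1.16 m; q_4 = 1.17 × 0.67 × 1.16 = 0.9093 m³/s
w_5 = (5.64 − 3.27)/2 = 1.185 m; q_5 = 0.78 × 0.47 × 1.185 = 0.4344 m³/s
w_6 = (6.39 − 4.63)/2 = 0.88 m; q_6 = 0.70 × 0.25 × 0.88 = 0.1540 m³/s
Stations 1, 7 contribute zero (depth or velocity is 0).
Q = Σ qᵢ = 2.495 m³/s

2.49 m³/s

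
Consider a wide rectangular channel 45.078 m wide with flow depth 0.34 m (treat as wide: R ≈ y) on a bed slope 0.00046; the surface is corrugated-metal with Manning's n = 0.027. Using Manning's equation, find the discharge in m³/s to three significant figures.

A = b·y = 45.078 × 0.34 = 15.33 m²
Wide channel: R ≈ y = 0.34 m
Q = (1/n)·A·R^(2/3)·S^(1/2) = (1/0.027) × 15.33 × 0.3400^(2/3) × 0.00046^(1/2) = 5.931 m³/s

5.93 m³/s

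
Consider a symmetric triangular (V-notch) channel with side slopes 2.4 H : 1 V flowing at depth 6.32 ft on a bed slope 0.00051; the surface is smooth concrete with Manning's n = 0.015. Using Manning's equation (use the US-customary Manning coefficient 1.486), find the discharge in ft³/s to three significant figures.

A = z·y² = 2.4×6.32² = 95.86 ft²
P = 2y√(1+z²) = 2×6.32×√(1+2.4²) = 32.86 ft
R = A/P = 95.86/32.86 = 2.917 ft
Q = (1.486/n)·A·R^(2/3)·S^(1/2) = (1.486/0.015) × 95.86 × 2.917^(2/3) × 0.00051^(1/2) = 437.8 ft³/s

438 ft³/s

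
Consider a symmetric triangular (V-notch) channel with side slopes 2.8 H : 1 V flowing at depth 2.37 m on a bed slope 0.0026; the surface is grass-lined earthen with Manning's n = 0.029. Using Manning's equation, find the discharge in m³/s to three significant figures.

A = z·y² = 2.8×2.37² = 15.73 m²
P = 2y√(1+z²) = 2×2.37×√(1+2.8²) = 14.09 m
R = A/P = 15.73/14.09 = 1.116 m
Q = (1/n)·A·R^(2/3)·S^(1/2) = (1/0.029) × 15.73 × 1.116^(2/3) × 0.0026^(1/2) = 29.75 m³/s

29.8 m³/s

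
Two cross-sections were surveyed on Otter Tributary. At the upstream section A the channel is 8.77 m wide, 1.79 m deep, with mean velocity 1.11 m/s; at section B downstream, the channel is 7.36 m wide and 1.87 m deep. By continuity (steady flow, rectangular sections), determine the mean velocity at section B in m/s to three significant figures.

Q = A₁V₁ = (8.77×1.79) × 1.11 = 17.43 m³/s
A₂ = 7.36 × 1.87 = 13.76 m²
V₂ = Q/A₂ = 17.43/13.76 = 1.266 m/s

1.27 m/s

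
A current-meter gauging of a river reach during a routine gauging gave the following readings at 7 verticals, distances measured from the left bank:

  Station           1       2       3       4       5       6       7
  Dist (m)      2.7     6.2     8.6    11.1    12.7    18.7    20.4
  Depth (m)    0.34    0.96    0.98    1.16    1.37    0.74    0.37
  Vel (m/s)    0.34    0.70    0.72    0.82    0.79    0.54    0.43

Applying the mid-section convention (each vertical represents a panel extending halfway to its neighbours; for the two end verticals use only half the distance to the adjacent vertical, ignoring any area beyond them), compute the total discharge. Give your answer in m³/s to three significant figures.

w_1 = (6.2 − 2.7)/2 = 1.75 m; q_1 = 0.34 × 0.34 × 1.75 = 0.2023 m³/s
w_2 = (8.6 − 2.7)/2 = 2.95 m; q_2 = 0.70 × 0.96 × 2.95 = 1.982 m³/s
w_3 = (11.1 − 6.2)/2 = 2.45 m; q_3 = 0.72 × 0.98 × 2.45 = 1.729 m³/s
w_4 = (12.7 − 8.6)/2 = 2.05 m; q_4 = 0.82 × 1.16 × 2.05 = 1.950 m³/s
w_5 = (18.7 − 11.1)/2 = 3.8 m; q_5 = 0.79 × 1.37 × 3.8 = 4.113 m³/s
w_6 = (20.4 − 12.7)/2 = 3.85 m; q_6 = 0.54 × 0.74 × 3.85 = 1.538 m³/s
w_7 = (20.4 − 18.7)/2 = 0.85 m; q_7 = 0.43 × 0.37 × 0.85 = 0.1352 m³/s
Q = Σ qᵢ = 11.65 m³/s

11.6 m³/s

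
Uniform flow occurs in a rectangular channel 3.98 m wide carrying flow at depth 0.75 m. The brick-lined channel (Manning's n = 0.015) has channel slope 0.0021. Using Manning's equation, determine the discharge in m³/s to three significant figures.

A = b·y = 3.98 × 0.75 = 2.985 m²
P = b + 2y = 3.98 + 2×0.75 = 5.480 m
R = A/P = 2.985/5.480 = 0.5447 m
Q = (1/n)·A·R^(2/3)·S^(1/2) = (1/0.015) × 2.985 × 0.5447^(2/3) × 0.0021^(1/2) = 6.082 m³/s

6.08 m³/s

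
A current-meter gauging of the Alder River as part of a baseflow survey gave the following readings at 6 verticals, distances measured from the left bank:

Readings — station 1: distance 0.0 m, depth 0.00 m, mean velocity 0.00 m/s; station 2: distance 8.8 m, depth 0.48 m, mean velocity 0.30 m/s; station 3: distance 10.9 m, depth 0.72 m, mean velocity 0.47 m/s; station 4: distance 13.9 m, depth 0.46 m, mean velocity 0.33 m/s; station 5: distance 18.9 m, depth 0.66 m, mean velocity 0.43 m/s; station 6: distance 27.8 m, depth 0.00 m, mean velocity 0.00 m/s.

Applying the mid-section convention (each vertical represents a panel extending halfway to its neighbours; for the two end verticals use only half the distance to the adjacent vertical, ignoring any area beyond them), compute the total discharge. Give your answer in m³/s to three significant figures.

4.23 m³/s

w_2 = (10.9 − 0.0)/2 = 5.45 m; q_2 = 0.30 × 0.48 × 5.45 = 0.7848 m³/s
w_3 = (13.9 − 8.8)/2 = 2.55 m; q_3 = 0.47 × 0.72 × 2.55 = 0.8629 m³/s
w_4 = (18.9 − 10.9)/2 = 4 m; q_4 = 0.33 × 0.46 × 4 = 0.6072 m³/s
w_5 = (27.8 − 13.9)/2 = 6.95 m; q_5 = 0.43 × 0.66 × 6.95 = 1.972 m³/s
Stations 1, 6 contribute zero (depth or velocity is 0).
Q = Σ qᵢ = 4.227 m³/s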